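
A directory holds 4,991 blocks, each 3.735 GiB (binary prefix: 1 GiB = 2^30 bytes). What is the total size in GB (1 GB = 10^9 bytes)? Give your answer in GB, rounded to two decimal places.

Total = 4,991 × 3.735 GiB = 18641.385 GiB
= 18641.385 × 1,073,741,824 bytes = 20,016,034,731,786.24 bytes
1 GB = 1,000,000,000 bytes
20,016,034,731,786.24 / 1,000,000,000 = 20,016.03 GB

20,016.03 GB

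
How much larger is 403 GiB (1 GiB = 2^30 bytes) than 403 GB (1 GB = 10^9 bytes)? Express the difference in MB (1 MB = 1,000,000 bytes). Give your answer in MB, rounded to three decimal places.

29,717.955 MB

403 GiB = 403 × 1,073,741,824 = 432,717,955,072 bytes
403 GB = 403 × 1,000,000,000 = 403,000,000,000 bytes
difference = 29,717,955,072 bytes
29,717,955,072 / 1,000,000 = 29,717.955 MB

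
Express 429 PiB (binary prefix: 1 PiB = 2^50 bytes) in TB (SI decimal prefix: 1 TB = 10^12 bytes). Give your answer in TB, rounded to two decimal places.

429 PiB = 429 × 2^50 bytes = 483,011,060,035,485,696 bytes
1 TB = 1,000,000,000,000 bytes
483,011,060,035,485,696 / 1,000,000,000,000 = 483,011.06 TB

483,011.06 TB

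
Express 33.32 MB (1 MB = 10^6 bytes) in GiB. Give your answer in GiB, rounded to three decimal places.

0.031 GiB

33.32 MB = 33.32 × 10^6 bytes = 33,320,000 bytes
1 GiB = 1,073,741,824 bytes
33,320,000 / 1,073,741,824 = 0.031 GiB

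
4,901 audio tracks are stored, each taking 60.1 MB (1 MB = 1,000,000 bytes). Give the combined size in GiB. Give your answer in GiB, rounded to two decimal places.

274.32 GiB

Total = 4,901 × 60.1 MB = 294550.1 MB
= 294550.1 × 1,000,000 bytes = 294,550,100,000 bytes
1 GiB = 1,073,741,824 bytes
294,550,100,000 / 1,073,741,824 = 274.32 GiB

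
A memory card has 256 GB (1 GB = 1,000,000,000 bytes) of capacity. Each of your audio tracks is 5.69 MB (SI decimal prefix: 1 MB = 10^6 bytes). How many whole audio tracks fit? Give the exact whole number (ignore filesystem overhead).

Capacity: 256 GB = 256,000,000,000 bytes
Per item: 5.69 MB = 5,690,000 bytes
⌊256,000,000,000 / 5,690,000⌋ = 44,991

44,991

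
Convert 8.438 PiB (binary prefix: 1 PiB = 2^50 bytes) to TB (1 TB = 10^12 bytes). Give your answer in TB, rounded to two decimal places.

9,500.34 TB

8.438 PiB × 1,125,899,906,842,624 bytes/PiB = 9,500,343,413,938,061.312 bytes
1 TB = 1,000,000,000,000 bytes
9,500,343,413,938,061.312 / 1,000,000,000,000 = 9,500.34 TB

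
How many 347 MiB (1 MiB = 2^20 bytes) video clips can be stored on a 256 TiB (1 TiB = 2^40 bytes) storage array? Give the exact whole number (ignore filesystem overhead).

Capacity: 256 TiB = 281,474,976,710,656 bytes
Per item: 347 MiB = 363,855,872 bytes
⌊281,474,976,710,656 / 363,855,872⌋ = 773,589

773,589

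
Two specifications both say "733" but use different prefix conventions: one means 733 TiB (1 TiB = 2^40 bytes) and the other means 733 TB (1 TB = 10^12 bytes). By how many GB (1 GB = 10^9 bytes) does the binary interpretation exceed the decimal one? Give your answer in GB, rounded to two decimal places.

72,942.02 GB

733 TiB = 733 × 1,099,511,627,776 = 805,942,023,159,808 bytes
733 TB = 733 × 1,000,000,000,000 = 733,000,000,000,000 bytes
difference = 72,942,023,159,808 bytes
72,942,023,159,808 / 1,000,000,000 = 72,942.02 GB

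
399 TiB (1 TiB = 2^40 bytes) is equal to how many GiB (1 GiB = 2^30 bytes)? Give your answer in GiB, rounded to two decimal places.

408,576.00 GiB

399 TiB = 399 × 2^40 bytes = 438,705,139,482,624 bytes
1 GiB = 2^30 bytes = 1,073,741,824 bytes
438,705,139,482,624 / 1,073,741,824 = 408,576.00 GiB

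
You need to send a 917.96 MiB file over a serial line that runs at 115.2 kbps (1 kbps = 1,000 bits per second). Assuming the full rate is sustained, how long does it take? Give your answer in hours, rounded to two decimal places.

917.96 MiB = 962,550,824.96 bytes = 7,700,406,599.68 bits
115.2 kbps = 115,200 bits/s
time = 7,700,406,599.68 / 115,200 = 66,843.8073 s
66,843.8073 s / 3600 = 18.57 hours

18.57 hours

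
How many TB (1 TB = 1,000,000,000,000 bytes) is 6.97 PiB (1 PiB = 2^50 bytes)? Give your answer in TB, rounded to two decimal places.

7,847.52 TB

6.97 PiB × 1,125,899,906,842,624 bytes/PiB = 7,847,522,350,693,089.28 bytes
1 TB = 1,000,000,000,000 bytes
7,847,522,350,693,089.28 / 1,000,000,000,000 = 7,847.52 TB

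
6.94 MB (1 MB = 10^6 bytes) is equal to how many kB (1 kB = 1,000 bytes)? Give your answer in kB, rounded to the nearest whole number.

6.94 MB × 1,000,000 bytes/MB = 6,940,000 bytes
1 kB = 1,000 bytes
6,940,000 / 1,000 = 6,940 kB

6,940 kB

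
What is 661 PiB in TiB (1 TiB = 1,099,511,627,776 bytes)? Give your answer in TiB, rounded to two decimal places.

661 PiB = 661 × 2^50 bytes = 744,219,838,422,974,464 bytes
1 TiB = 2^40 bytes = 1,099,511,627,776 bytes
744,219,838,422,974,464 / 1,099,511,627,776 = 676,864.00 TiB

676,864.00 TiB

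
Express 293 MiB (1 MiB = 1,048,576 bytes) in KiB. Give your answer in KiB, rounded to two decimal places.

293 MiB × 1,048,576 bytes/MiB = 307,232,768 bytes
1 KiB = 1,024 bytes
307,232,768 / 1,024 = 300,032.00 KiB

300,032.00 KiB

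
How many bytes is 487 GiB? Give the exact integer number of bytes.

522,912,268,288 bytes

487 × 1,073,741,824 = 522,912,268,288 bytes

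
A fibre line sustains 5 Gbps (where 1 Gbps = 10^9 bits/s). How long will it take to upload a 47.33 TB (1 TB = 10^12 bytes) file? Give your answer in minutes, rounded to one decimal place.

1,262.1 minutes

47.33 TB = 47,330,000,000,000 bytes = 378,640,000,000,000 bits
5 Gbps = 5,000,000,000 bits/s
time = 378,640,000,000,000 / 5,000,000,000 = 75,728.00 s
75,728.00 s / 60 = 1,262.1 minutes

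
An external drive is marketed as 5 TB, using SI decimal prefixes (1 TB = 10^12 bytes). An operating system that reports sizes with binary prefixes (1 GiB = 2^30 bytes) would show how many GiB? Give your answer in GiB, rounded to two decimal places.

4,656.61 GiB

5 TB = 5 × 10^12 bytes = 5,000,000,000,000 bytes
1 GiB = 2^30 bytes = 1,073,741,824 bytes
5,000,000,000,000 / 1,073,741,824 = 4,656.61 GiB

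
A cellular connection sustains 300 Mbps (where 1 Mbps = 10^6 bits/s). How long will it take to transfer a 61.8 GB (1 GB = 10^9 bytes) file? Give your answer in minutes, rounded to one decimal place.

61.8 GB = 61,800,000,000 bytes = 494,400,000,000 bits
300 Mbps = 300,000,000 bits/s
time = 494,400,000,000 / 300,000,000 = 1,648.00 s
1,648.00 s / 60 = 27.5 minutes

27.5 minutes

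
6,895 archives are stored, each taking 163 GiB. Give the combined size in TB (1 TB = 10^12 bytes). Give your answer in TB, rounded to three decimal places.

1,206.762 TB

Total = 6,895 × 163 GiB = 1,123,885 GiB
= 1,123,885 × 1,073,741,824 bytes = 1,206,762,329,866,240 bytes
1 TB = 1,000,000,000,000 bytes
1,206,762,329,866,240 / 1,000,000,000,000 = 1,206.762 TB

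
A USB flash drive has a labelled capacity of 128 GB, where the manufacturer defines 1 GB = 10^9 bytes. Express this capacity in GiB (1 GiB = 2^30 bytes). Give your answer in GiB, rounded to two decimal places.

128 GB = 128 × 10^9 bytes = 128,000,000,000 bytes
1 GiB = 1,073,741,824 bytes
128,000,000,000 / 1,073,741,824 = 119.21 GiB

119.21 GiB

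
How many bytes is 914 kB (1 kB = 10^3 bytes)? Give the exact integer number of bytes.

914 × 1,000 = 914,000 bytes  (1 kB = 10^3 bytes)

914,000 bytes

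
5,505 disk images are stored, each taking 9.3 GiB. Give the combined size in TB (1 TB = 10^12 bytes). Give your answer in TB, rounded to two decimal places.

54.97 TB

Total = 5,505 × 9.3 GiB = 51196.5 GiB
= 51196.5 × 1,073,741,824 bytes = 54,971,823,292,416 bytes
1 TB = 1,000,000,000,000 bytes
54,971,823,292,416 / 1,000,000,000,000 = 54.97 TB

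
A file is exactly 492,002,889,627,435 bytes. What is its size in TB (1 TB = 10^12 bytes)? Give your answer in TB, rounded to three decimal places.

492.003 TB

492,002,889,627,435 bytes given.
1 TB = 10^12 bytes = 1,000,000,000,000 bytes
492,002,889,627,435 / 1,000,000,000,000 = 492.003 TB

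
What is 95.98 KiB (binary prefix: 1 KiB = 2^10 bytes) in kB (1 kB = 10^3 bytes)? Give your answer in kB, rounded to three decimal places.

98.284 kB

95.98 KiB = 95.98 × 2^10 bytes = 98,283.52 bytes
1 kB = 10^3 bytes = 1,000 bytes
98,283.52 / 1,000 = 98.284 kB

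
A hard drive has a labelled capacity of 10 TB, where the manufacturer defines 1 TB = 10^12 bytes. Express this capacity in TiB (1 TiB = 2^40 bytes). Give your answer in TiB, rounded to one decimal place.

10 TB × 1,000,000,000,000 bytes/TB = 10,000,000,000,000 bytes
1 TiB = 1,099,511,627,776 bytes
10,000,000,000,000 / 1,099,511,627,776 = 9.1 TiB

9.1 TiB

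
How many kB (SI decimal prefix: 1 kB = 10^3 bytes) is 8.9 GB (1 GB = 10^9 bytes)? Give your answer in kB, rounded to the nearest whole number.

8.9 GB × 1,000,000,000 bytes/GB = 8,900,000,000 bytes
1 kB = 10^3 bytes = 1,000 bytes
8,900,000,000 / 1,000 = 8,900,000 kB

8,900,000 kB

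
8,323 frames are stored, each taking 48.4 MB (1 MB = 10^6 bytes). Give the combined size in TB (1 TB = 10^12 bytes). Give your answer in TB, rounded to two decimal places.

0.40 TB

Total = 8,323 × 48.4 MB = 402833.2 MB
= 402833.2 × 1,000,000 bytes = 402,833,200,000 bytes
1 TB = 1,000,000,000,000 bytes
402,833,200,000 / 1,000,000,000,000 = 0.40 TB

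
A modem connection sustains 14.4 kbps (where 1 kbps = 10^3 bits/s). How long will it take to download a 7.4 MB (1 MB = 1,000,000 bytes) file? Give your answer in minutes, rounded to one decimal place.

7.4 MB = 7,400,000 bytes = 59,200,000 bits
14.4 kbps = 14,400 bits/s
time = 59,200,000 / 14,400 = 4,111.11 s
4,111.11 s / 60 = 68.5 minutes

68.5 minutes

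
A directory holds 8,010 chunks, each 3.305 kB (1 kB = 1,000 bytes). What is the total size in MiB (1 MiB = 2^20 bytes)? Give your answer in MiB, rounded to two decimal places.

25.25 MiB

Total = 8,010 × 3.305 kB = 26473.05 kB
= 26473.05 × 1,000 bytes = 26,473,050 bytes
1 MiB = 1,048,576 bytes
26,473,050 / 1,048,576 = 25.25 MiB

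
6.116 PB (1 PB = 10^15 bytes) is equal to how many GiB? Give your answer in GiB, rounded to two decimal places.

6.116 PB = 6.116 × 10^15 bytes = 6,116,000,000,000,000 bytes
1 GiB = 2^30 bytes = 1,073,741,824 bytes
6,116,000,000,000,000 / 1,073,741,824 = 5,695,968.87 GiB

5,695,968.87 GiB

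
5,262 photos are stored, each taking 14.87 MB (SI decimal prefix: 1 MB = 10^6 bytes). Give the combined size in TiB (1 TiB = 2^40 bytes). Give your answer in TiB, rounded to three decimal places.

Total = 5,262 × 14.87 MB = 78245.94 MB
= 78245.94 × 1,000,000 bytes = 78,245,940,000 bytes
1 TiB = 1,099,511,627,776 bytes
78,245,940,000 / 1,099,511,627,776 = 0.071 TiB

0.071 TiB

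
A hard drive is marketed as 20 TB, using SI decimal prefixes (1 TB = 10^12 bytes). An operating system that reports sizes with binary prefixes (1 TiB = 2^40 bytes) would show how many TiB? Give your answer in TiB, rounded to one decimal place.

20 TB = 20 × 10^12 bytes = 20,000,000,000,000 bytes
1 TiB = 1,099,511,627,776 bytes
20,000,000,000,000 / 1,099,511,627,776 = 18.2 TiB

18.2 TiB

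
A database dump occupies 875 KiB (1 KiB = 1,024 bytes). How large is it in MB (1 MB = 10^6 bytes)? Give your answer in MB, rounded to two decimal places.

875 KiB × 1,024 bytes/KiB = 896,000 bytes
1 MB = 1,000,000 bytes
896,000 / 1,000,000 = 0.90 MB

0.90 MB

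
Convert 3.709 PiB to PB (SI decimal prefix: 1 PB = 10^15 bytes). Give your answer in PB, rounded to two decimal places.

4.18 PB

3.709 PiB = 3.709 × 2^50 bytes = 4,175,962,754,479,292.416 bytes
1 PB = 1,000,000,000,000,000 bytes
4,175,962,754,479,292.416 / 1,000,000,000,000,000 = 4.18 PB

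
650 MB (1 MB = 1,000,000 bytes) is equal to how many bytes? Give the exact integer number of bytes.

650 × 1,000,000 = 650,000,000 bytes

650,000,000 bytes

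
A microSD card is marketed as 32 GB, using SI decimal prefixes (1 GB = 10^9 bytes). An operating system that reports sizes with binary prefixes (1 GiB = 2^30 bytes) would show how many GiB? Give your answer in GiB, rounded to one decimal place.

32 GB = 32 × 10^9 bytes = 32,000,000,000 bytes
1 GiB = 1,073,741,824 bytes
32,000,000,000 / 1,073,741,824 = 29.8 GiB

29.8 GiB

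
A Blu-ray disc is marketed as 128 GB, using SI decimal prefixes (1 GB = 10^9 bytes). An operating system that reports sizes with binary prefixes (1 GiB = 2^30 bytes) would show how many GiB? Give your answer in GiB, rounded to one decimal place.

128 GB = 128 × 10^9 bytes = 128,000,000,000 bytes
1 GiB = 2^30 bytes = 1,073,741,824 bytes
128,000,000,000 / 1,073,741,824 = 119.2 GiB

119.2 GiB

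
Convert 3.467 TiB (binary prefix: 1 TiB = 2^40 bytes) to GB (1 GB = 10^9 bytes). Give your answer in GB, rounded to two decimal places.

3,812.01 GB

3.467 TiB = 3.467 × 2^40 bytes = 3,812,006,813,499.392 bytes
1 GB = 10^9 bytes = 1,000,000,000 bytes
3,812,006,813,499.392 / 1,000,000,000 = 3,812.01 GB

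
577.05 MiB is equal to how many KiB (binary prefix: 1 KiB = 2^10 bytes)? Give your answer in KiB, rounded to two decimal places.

590,899.20 KiB

577.05 MiB = 577.05 × 2^20 bytes = 605,080,780.8 bytes
1 KiB = 1,024 bytes
605,080,780.8 / 1,024 = 590,899.20 KiB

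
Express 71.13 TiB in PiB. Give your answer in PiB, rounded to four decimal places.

0.0695 PiB

71.13 TiB × 1,099,511,627,776 bytes/TiB = 78,208,262,083,706.88 bytes
1 PiB = 2^50 bytes = 1,125,899,906,842,624 bytes
78,208,262,083,706.88 / 1,125,899,906,842,624 = 0.0695 PiB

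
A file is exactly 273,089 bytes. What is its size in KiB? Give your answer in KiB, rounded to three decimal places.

273,089 bytes given.
1 KiB = 1,024 bytes
273,089 / 1,024 = 266.688 KiB

266.688 KiB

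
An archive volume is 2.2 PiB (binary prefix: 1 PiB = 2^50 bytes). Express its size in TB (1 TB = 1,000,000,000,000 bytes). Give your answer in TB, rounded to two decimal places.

2.2 PiB = 2.2 × 2^50 bytes = 2,476,979,795,053,772.8 bytes
1 TB = 10^12 bytes = 1,000,000,000,000 bytes
2,476,979,795,053,772.8 / 1,000,000,000,000 = 2,476.98 TB

2,476.98 TB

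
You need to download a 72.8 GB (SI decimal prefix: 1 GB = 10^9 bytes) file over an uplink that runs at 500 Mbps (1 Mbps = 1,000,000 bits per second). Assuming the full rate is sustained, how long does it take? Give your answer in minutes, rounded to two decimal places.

19.41 minutes

72.8 GB = 72,800,000,000 bytes = 582,400,000,000 bits
500 Mbps = 500,000,000 bits/s
time = 582,400,000,000 / 500,000,000 = 1,164.800 s
1,164.800 s / 60 = 19.41 minutes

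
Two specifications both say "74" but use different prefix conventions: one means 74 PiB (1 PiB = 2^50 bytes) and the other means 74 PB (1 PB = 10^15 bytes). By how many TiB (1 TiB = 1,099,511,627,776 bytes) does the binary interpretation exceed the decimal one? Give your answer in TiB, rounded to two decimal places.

8,473.39 TiB

74 PiB = 74 × 1,125,899,906,842,624 = 83,316,593,106,354,176 bytes
74 PB = 74 × 1,000,000,000,000,000 = 74,000,000,000,000,000 bytes
difference = 9,316,593,106,354,176 bytes
9,316,593,106,354,176 / 1,099,511,627,776 = 8,473.39 TiB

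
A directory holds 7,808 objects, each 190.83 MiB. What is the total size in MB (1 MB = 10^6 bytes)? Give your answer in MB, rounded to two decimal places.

1,562,378.91 MB

Total = 7,808 × 190.83 MiB = 1490000.64 MiB
= 1490000.64 × 1,048,576 bytes = 1,562,378,911,088.64 bytes
1 MB = 1,000,000 bytes
1,562,378,911,088.64 / 1,000,000 = 1,562,378.91 MB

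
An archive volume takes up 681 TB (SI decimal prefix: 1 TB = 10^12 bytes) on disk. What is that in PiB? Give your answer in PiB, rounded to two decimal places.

681 TB = 681 × 10^12 bytes = 681,000,000,000,000 bytes
1 PiB = 2^50 bytes = 1,125,899,906,842,624 bytes
681,000,000,000,000 / 1,125,899,906,842,624 = 0.60 PiB

0.60 PiB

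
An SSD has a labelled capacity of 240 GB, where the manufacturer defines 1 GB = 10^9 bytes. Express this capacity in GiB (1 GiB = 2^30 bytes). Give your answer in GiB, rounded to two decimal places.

240 GB × 1,000,000,000 bytes/GB = 240,000,000,000 bytes
1 GiB = 2^30 bytes = 1,073,741,824 bytes
240,000,000,000 / 1,073,741,824 = 223.52 GiB

223.52 GiB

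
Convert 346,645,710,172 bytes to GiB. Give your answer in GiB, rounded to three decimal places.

346,645,710,172 bytes given.
1 GiB = 1,073,741,824 bytes
346,645,710,172 / 1,073,741,824 = 322.839 GiB

322.839 GiB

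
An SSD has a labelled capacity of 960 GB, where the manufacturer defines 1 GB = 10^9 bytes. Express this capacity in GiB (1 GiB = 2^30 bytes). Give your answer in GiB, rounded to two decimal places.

960 GB × 1,000,000,000 bytes/GB = 960,000,000,000 bytes
1 GiB = 2^30 bytes = 1,073,741,824 bytes
960,000,000,000 / 1,073,741,824 = 894.07 GiB

894.07 GiB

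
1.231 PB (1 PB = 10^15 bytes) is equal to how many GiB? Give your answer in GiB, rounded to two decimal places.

1,146,458.09 GiB

1.231 PB = 1.231 × 10^15 bytes = 1,231,000,000,000,000 bytes
1 GiB = 1,073,741,824 bytes
1,231,000,000,000,000 / 1,073,741,824 = 1,146,458.09 GiB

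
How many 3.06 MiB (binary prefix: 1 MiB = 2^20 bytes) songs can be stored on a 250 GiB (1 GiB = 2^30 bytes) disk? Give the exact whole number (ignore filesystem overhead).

Capacity: 250 GiB = 268,435,456,000 bytes
Per item: 3.06 MiB = 3,208,642.56 bytes
⌊268,435,456,000 / 3,208,642.56⌋ = 83,660

83,660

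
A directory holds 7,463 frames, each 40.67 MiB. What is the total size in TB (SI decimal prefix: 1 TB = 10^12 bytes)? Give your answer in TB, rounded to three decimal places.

Total = 7,463 × 40.67 MiB = 303520.21 MiB
= 303520.21 × 1,048,576 bytes = 318,264,007,720.96 bytes
1 TB = 1,000,000,000,000 bytes
318,264,007,720.96 / 1,000,000,000,000 = 0.318 TB

0.318 TB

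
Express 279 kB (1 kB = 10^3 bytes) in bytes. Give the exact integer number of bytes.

279,000 bytes

279 × 1,000 = 279,000 bytes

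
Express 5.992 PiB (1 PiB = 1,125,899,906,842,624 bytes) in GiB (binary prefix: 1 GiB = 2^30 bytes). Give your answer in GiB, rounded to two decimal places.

5.992 PiB × 1,125,899,906,842,624 bytes/PiB = 6,746,392,241,801,003.008 bytes
1 GiB = 2^30 bytes = 1,073,741,824 bytes
6,746,392,241,801,003.008 / 1,073,741,824 = 6,283,067.39 GiB

6,283,067.39 GiB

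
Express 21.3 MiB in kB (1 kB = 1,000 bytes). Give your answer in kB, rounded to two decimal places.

21.3 MiB = 21.3 × 2^20 bytes = 22,334,668.8 bytes
1 kB = 1,000 bytes
22,334,668.8 / 1,000 = 22,334.67 kB

22,334.67 kB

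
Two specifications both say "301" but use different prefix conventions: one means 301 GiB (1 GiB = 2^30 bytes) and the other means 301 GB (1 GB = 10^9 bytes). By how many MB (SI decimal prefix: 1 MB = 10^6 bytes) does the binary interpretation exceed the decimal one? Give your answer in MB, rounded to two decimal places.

301 GiB = 301 × 1,073,741,824 = 323,196,289,024 bytes
301 GB = 301 × 1,000,000,000 = 301,000,000,000 bytes
difference = 22,196,289,024 bytes
22,196,289,024 / 1,000,000 = 22,196.29 MB

22,196.29 MB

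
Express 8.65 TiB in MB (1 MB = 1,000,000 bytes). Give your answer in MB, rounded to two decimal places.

8.65 TiB = 8.65 × 2^40 bytes = 9,510,775,580,262.4 bytes
1 MB = 1,000,000 bytes
9,510,775,580,262.4 / 1,000,000 = 9,510,775.58 MB

9,510,775.58 MB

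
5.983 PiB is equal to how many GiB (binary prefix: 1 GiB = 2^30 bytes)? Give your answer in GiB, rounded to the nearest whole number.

6,273,630 GiB

5.983 PiB × 1,125,899,906,842,624 bytes/PiB = 6,736,259,142,639,419.392 bytes
1 GiB = 1,073,741,824 bytes
6,736,259,142,639,419.392 / 1,073,741,824 = 6,273,630 GiB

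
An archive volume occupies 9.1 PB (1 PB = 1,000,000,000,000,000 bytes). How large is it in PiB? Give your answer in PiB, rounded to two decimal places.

9.1 PB = 9.1 × 10^15 bytes = 9,100,000,000,000,000 bytes
1 PiB = 1,125,899,906,842,624 bytes
9,100,000,000,000,000 / 1,125,899,906,842,624 = 8.08 PiB

8.08 PiB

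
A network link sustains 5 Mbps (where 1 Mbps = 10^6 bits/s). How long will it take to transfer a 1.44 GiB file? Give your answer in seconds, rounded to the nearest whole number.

1.44 GiB = 1,546,188,226.56 bytes = 12,369,505,812.48 bits
5 Mbps = 5,000,000 bits/s
time = 12,369,505,812.48 / 5,000,000 = 2,474 s

2,474 seconds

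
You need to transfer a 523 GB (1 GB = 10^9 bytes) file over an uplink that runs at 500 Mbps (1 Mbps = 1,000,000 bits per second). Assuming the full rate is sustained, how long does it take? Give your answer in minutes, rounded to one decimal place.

139.5 minutes

523 GB = 523,000,000,000 bytes = 4,184,000,000,000 bits
500 Mbps = 500,000,000 bits/s
time = 4,184,000,000,000 / 500,000,000 = 8,368.00 s
8,368.00 s / 60 = 139.5 minutes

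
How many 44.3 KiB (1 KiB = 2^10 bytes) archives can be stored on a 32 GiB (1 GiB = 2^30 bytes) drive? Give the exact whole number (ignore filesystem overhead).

757,436

Capacity: 32 GiB = 34,359,738,368 bytes
Per item: 44.3 KiB = 45,363.2 bytes
⌊34,359,738,368 / 45,363.2⌋ = 757,436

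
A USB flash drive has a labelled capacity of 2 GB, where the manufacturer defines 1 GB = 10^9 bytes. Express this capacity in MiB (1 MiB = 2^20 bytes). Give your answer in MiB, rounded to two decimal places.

1,907.35 MiB

2 GB = 2 × 10^9 bytes = 2,000,000,000 bytes
1 MiB = 2^20 bytes = 1,048,576 bytes
2,000,000,000 / 1,048,576 = 1,907.35 MiB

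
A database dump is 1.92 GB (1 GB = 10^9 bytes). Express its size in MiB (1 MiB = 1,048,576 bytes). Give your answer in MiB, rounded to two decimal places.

1,831.05 MiB

1.92 GB × 1,000,000,000 bytes/GB = 1,920,000,000 bytes
1 MiB = 1,048,576 bytes
1,920,000,000 / 1,048,576 = 1,831.05 MiB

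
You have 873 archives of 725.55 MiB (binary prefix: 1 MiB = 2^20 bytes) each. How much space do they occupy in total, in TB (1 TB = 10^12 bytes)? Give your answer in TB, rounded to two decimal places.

Total = 873 × 725.55 MiB = 633405.15 MiB
= 633405.15 × 1,048,576 bytes = 664,173,438,566.4 bytes
1 TB = 1,000,000,000,000 bytes
664,173,438,566.4 / 1,000,000,000,000 = 0.66 TB

0.66 TB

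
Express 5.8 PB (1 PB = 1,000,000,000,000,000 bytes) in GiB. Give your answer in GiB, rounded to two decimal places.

5,401,670.93 GiB

5.8 PB = 5.8 × 10^15 bytes = 5,800,000,000,000,000 bytes
1 GiB = 2^30 bytes = 1,073,741,824 bytes
5,800,000,000,000,000 / 1,073,741,824 = 5,401,670.93 GiB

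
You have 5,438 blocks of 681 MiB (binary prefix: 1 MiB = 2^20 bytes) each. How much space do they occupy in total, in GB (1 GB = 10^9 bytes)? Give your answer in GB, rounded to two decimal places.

Total = 5,438 × 681 MiB = 3,703,278 MiB
= 3,703,278 × 1,048,576 bytes = 3,883,168,432,128 bytes
1 GB = 1,000,000,000 bytes
3,883,168,432,128 / 1,000,000,000 = 3,883.17 GB

3,883.17 GB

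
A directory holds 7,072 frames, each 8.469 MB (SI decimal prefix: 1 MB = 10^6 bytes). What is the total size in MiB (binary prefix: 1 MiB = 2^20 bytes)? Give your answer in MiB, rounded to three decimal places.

Total = 7,072 × 8.469 MB = 59892.768 MB
= 59892.768 × 1,000,000 bytes = 59,892,768,000 bytes
1 MiB = 1,048,576 bytes
59,892,768,000 / 1,048,576 = 57,118.195 MiB

57,118.195 MiB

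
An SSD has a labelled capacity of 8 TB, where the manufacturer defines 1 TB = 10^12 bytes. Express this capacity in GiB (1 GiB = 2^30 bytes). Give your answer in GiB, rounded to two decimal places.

8 TB = 8 × 10^12 bytes = 8,000,000,000,000 bytes
1 GiB = 1,073,741,824 bytes
8,000,000,000,000 / 1,073,741,824 = 7,450.58 GiB

7,450.58 GiB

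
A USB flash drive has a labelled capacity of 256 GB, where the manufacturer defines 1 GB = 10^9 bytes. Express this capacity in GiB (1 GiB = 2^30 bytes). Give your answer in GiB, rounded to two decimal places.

256 GB = 256 × 10^9 bytes = 256,000,000,000 bytes
1 GiB = 2^30 bytes = 1,073,741,824 bytes
256,000,000,000 / 1,073,741,824 = 238.42 GiB

238.42 GiB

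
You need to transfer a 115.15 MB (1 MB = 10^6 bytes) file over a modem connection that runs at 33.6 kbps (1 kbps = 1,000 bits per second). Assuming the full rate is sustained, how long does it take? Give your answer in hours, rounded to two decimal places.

115.15 MB = 115,150,000 bytes = 921,200,000 bits
33.6 kbps = 33,600 bits/s
time = 921,200,000 / 33,600 = 27,416.6667 s
27,416.6667 s / 3600 = 7.62 hours

7.62 hours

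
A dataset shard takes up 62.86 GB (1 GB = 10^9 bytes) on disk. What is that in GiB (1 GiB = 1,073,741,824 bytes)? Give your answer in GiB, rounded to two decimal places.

58.54 GiB

62.86 GB = 62.86 × 10^9 bytes = 62,860,000,000 bytes
1 GiB = 2^30 bytes = 1,073,741,824 bytes
62,860,000,000 / 1,073,741,824 = 58.54 GiB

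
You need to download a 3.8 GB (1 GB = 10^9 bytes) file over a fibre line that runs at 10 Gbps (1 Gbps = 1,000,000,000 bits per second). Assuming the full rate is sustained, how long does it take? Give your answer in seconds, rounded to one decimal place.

3.0 seconds

3.8 GB = 3,800,000,000 bytes = 30,400,000,000 bits
10 Gbps = 10,000,000,000 bits/s
time = 30,400,000,000 / 10,000,000,000 = 3.0 s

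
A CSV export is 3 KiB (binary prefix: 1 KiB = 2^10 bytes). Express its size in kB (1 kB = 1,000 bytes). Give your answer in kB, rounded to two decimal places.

3.07 kB

3 KiB × 1,024 bytes/KiB = 3,072 bytes
1 kB = 1,000 bytes
3,072 / 1,000 = 3.07 kB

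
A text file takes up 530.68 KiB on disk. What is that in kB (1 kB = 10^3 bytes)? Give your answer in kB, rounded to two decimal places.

530.68 KiB = 530.68 × 2^10 bytes = 543,416.32 bytes
1 kB = 1,000 bytes
543,416.32 / 1,000 = 543.42 kB

543.42 kB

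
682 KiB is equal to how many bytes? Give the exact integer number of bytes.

698,368 bytes

682 × 1,024 = 698,368 bytes  (1 KiB = 2^10 bytes)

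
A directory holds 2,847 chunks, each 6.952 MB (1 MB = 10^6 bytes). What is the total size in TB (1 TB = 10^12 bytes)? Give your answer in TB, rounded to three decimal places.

0.020 TB

Total = 2,847 × 6.952 MB = 19792.344 MB
= 19792.344 × 1,000,000 bytes = 19,792,344,000 bytes
1 TB = 1,000,000,000,000 bytes
19,792,344,000 / 1,000,000,000,000 = 0.020 TB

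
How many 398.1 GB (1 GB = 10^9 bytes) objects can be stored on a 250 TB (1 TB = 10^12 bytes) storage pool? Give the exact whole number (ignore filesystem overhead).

627

Capacity: 250 TB = 250,000,000,000,000 bytes
Per item: 398.1 GB = 398,100,000,000 bytes
⌊250,000,000,000,000 / 398,100,000,000⌋ = 627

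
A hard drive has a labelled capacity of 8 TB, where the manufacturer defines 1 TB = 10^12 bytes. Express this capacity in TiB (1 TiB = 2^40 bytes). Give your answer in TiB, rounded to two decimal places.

7.28 TiB

8 TB × 1,000,000,000,000 bytes/TB = 8,000,000,000,000 bytes
1 TiB = 1,099,511,627,776 bytes
8,000,000,000,000 / 1,099,511,627,776 = 7.28 TiB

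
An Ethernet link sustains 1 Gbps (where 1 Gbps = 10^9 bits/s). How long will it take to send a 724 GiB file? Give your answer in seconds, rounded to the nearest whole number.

724 GiB = 777,389,080,576 bytes = 6,219,112,644,608 bits
1 Gbps = 1,000,000,000 bits/s
time = 6,219,112,644,608 / 1,000,000,000 = 6,219 s

6,219 seconds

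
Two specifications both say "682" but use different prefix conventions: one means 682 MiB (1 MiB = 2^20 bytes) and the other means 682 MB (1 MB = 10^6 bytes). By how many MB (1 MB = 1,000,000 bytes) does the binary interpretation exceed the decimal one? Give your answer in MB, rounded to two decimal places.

33.13 MB

682 MiB = 682 × 1,048,576 = 715,128,832 bytes
682 MB = 682 × 1,000,000 = 682,000,000 bytes
difference = 33,128,832 bytes
33,128,832 / 1,000,000 = 33.13 MB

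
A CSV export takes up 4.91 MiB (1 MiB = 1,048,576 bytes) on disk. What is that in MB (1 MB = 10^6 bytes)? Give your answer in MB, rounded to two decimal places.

5.15 MB

4.91 MiB × 1,048,576 bytes/MiB = 5,148,508.16 bytes
1 MB = 10^6 bytes = 1,000,000 bytes
5,148,508.16 / 1,000,000 = 5.15 MB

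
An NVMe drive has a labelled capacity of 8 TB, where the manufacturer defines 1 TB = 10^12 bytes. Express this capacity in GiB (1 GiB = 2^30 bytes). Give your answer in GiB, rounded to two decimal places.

8 TB = 8 × 10^12 bytes = 8,000,000,000,000 bytes
1 GiB = 1,073,741,824 bytes
8,000,000,000,000 / 1,073,741,824 = 7,450.58 GiB

7,450.58 GiB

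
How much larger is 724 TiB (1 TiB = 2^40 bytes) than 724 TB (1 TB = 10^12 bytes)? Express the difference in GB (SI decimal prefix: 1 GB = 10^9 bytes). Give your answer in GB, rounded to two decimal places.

724 TiB = 724 × 1,099,511,627,776 = 796,046,418,509,824 bytes
724 TB = 724 × 1,000,000,000,000 = 724,000,000,000,000 bytes
difference = 72,046,418,509,824 bytes
72,046,418,509,824 / 1,000,000,000 = 72,046.42 GB

72,046.42 GB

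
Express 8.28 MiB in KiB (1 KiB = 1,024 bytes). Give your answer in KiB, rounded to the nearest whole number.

8,479 KiB

8.28 MiB × 1,048,576 bytes/MiB = 8,682,209.28 bytes
1 KiB = 2^10 bytes = 1,024 bytes
8,682,209.28 / 1,024 = 8,479 KiB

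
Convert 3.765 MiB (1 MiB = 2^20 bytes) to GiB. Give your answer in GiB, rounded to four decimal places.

0.0037 GiB

3.765 MiB = 3.765 × 2^20 bytes = 3,947,888.64 bytes
1 GiB = 2^30 bytes = 1,073,741,824 bytes
3,947,888.64 / 1,073,741,824 = 0.0037 GiB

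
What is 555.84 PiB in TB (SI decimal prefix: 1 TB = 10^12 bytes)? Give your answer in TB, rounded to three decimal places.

625,820.204 TB

555.84 PiB = 555.84 × 2^50 bytes = 625,820,204,219,404,124.16 bytes
1 TB = 10^12 bytes = 1,000,000,000,000 bytes
625,820,204,219,404,124.16 / 1,000,000,000,000 = 625,820.204 TB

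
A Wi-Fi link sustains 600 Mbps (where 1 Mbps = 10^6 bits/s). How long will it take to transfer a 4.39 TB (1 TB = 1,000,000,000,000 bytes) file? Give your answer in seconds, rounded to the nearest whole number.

58,533 seconds

4.39 TB = 4,390,000,000,000 bytes = 35,120,000,000,000 bits
600 Mbps = 600,000,000 bits/s
time = 35,120,000,000,000 / 600,000,000 = 58,533 s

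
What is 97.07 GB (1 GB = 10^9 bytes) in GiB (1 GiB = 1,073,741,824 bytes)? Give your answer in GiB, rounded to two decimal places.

90.40 GiB

97.07 GB = 97.07 × 10^9 bytes = 97,070,000,000 bytes
1 GiB = 2^30 bytes = 1,073,741,824 bytes
97,070,000,000 / 1,073,741,824 = 90.40 GiB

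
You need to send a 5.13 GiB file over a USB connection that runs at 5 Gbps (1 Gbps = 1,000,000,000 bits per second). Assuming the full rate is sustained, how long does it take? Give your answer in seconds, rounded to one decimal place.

8.8 seconds

5.13 GiB = 5,508,295,557.12 bytes = 44,066,364,456.96 bits
5 Gbps = 5,000,000,000 bits/s
time = 44,066,364,456.96 / 5,000,000,000 = 8.8 s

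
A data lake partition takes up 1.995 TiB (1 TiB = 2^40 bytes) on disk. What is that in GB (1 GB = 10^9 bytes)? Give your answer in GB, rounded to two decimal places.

2,193.53 GB

1.995 TiB = 1.995 × 2^40 bytes = 2,193,525,697,413.12 bytes
1 GB = 10^9 bytes = 1,000,000,000 bytes
2,193,525,697,413.12 / 1,000,000,000 = 2,193.53 GB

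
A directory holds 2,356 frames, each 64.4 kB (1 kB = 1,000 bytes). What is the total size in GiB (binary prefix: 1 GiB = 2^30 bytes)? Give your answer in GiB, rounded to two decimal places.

Total = 2,356 × 64.4 kB = 151726.4 kB
= 151726.4 × 1,000 bytes = 151,726,400 bytes
1 GiB = 1,073,741,824 bytes
151,726,400 / 1,073,741,824 = 0.14 GiB

0.14 GiB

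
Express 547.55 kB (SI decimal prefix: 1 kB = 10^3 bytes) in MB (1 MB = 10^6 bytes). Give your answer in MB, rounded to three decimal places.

547.55 kB × 1,000 bytes/kB = 547,550 bytes
1 MB = 10^6 bytes = 1,000,000 bytes
547,550 / 1,000,000 = 0.548 MB

0.548 MB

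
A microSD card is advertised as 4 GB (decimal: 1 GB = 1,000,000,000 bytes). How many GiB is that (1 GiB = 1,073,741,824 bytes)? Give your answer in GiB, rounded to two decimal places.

3.73 GiB

4 GB × 1,000,000,000 bytes/GB = 4,000,000,000 bytes
1 GiB = 2^30 bytes = 1,073,741,824 bytes
4,000,000,000 / 1,073,741,824 = 3.73 GiB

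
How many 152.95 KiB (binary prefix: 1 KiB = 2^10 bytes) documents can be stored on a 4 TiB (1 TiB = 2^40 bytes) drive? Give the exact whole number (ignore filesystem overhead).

28,080,858

Capacity: 4 TiB = 4,398,046,511,104 bytes
Per item: 152.95 KiB = 156,620.8 bytes
⌊4,398,046,511,104 / 156,620.8⌋ = 28,080,858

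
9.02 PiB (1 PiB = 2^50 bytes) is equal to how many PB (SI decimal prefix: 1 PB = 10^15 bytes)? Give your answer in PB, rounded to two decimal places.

9.02 PiB × 1,125,899,906,842,624 bytes/PiB = 10,155,617,159,720,468.48 bytes
1 PB = 1,000,000,000,000,000 bytes
10,155,617,159,720,468.48 / 1,000,000,000,000,000 = 10.16 PB

10.16 PB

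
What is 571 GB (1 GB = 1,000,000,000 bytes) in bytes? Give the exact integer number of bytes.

571,000,000,000 bytes

571 × 1,000,000,000 = 571,000,000,000 bytes  (1 GB = 10^9 bytes)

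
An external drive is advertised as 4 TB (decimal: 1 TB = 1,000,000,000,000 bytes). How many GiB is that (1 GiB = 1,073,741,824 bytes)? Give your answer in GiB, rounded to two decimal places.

3,725.29 GiB

4 TB × 1,000,000,000,000 bytes/TB = 4,000,000,000,000 bytes
1 GiB = 2^30 bytes = 1,073,741,824 bytes
4,000,000,000,000 / 1,073,741,824 = 3,725.29 GiB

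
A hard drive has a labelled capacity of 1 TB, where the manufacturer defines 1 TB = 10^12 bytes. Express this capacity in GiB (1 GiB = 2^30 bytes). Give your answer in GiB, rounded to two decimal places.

1 TB = 1 × 10^12 bytes = 1,000,000,000,000 bytes
1 GiB = 1,073,741,824 bytes
1,000,000,000,000 / 1,073,741,824 = 931.32 GiB

931.32 GiB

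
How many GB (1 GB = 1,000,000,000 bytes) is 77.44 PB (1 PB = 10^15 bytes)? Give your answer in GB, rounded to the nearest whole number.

77,440,000 GB

77.44 PB × 1,000,000,000,000,000 bytes/PB = 77,440,000,000,000,000 bytes
1 GB = 1,000,000,000 bytes
77,440,000,000,000,000 / 1,000,000,000 = 77,440,000 GB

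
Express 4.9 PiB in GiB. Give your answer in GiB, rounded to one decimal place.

5,138,022.4 GiB

4.9 PiB × 1,125,899,906,842,624 bytes/PiB = 5,516,909,543,528,857.6 bytes
1 GiB = 1,073,741,824 bytes
5,516,909,543,528,857.6 / 1,073,741,824 = 5,138,022.4 GiB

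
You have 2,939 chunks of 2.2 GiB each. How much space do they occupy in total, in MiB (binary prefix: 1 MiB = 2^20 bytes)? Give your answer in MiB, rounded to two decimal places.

6,620,979.20 MiB

Total = 2,939 × 2.2 GiB = 6465.8 GiB
= 6465.8 × 1,073,741,824 bytes = 6,942,599,885,619.2 bytes
1 MiB = 1,048,576 bytes
6,942,599,885,619.2 / 1,048,576 = 6,620,979.20 MiB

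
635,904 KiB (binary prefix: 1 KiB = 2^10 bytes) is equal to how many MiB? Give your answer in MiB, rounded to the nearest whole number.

621 MiB

635,904 KiB = 635,904 × 2^10 bytes = 651,165,696 bytes
1 MiB = 1,048,576 bytes
651,165,696 / 1,048,576 = 621 MiB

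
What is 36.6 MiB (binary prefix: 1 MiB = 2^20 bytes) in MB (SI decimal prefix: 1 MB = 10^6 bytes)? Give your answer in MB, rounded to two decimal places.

38.38 MB

36.6 MiB × 1,048,576 bytes/MiB = 38,377,881.6 bytes
1 MB = 1,000,000 bytes
38,377,881.6 / 1,000,000 = 38.38 MB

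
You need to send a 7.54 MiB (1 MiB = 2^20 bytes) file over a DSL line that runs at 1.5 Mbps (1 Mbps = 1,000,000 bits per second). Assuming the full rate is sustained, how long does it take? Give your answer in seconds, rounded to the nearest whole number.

7.54 MiB = 7,906,263.04 bytes = 63,250,104.32 bits
1.5 Mbps = 1,500,000 bits/s
time = 63,250,104.32 / 1,500,000 = 42 s

42 seconds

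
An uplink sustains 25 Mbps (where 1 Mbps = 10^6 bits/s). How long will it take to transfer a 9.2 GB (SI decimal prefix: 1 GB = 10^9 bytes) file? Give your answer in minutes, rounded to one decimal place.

49.1 minutes

9.2 GB = 9,200,000,000 bytes = 73,600,000,000 bits
25 Mbps = 25,000,000 bits/s
time = 73,600,000,000 / 25,000,000 = 2,944.00 s
2,944.00 s / 60 = 49.1 minutes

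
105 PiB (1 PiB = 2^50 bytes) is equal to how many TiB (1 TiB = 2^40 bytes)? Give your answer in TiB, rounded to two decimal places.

107,520.00 TiB

105 PiB = 105 × 2^50 bytes = 118,219,490,218,475,520 bytes
1 TiB = 2^40 bytes = 1,099,511,627,776 bytes
118,219,490,218,475,520 / 1,099,511,627,776 = 107,520.00 TiB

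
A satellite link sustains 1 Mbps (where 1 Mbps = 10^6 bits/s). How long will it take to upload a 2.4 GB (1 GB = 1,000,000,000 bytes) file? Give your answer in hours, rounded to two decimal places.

2.4 GB = 2,400,000,000 bytes = 19,200,000,000 bits
1 Mbps = 1,000,000 bits/s
time = 19,200,000,000 / 1,000,000 = 19,200.0000 s
19,200.0000 s / 3600 = 5.33 hours

5.33 hours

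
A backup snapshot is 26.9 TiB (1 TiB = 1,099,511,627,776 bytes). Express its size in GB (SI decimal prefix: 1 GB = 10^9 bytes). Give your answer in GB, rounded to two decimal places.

29,576.86 GB

26.9 TiB = 26.9 × 2^40 bytes = 29,576,862,787,174.4 bytes
1 GB = 1,000,000,000 bytes
29,576,862,787,174.4 / 1,000,000,000 = 29,576.86 GB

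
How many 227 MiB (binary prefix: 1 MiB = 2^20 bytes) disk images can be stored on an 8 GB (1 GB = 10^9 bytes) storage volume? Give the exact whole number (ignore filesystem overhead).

Capacity: 8 GB = 8,000,000,000 bytes
Per item: 227 MiB = 238,026,752 bytes
⌊8,000,000,000 / 238,026,752⌋ = 33

33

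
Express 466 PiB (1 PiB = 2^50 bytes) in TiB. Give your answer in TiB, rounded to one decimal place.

466 PiB = 466 × 2^50 bytes = 524,669,356,588,662,784 bytes
1 TiB = 2^40 bytes = 1,099,511,627,776 bytes
524,669,356,588,662,784 / 1,099,511,627,776 = 477,184.0 TiB

477,184.0 TiB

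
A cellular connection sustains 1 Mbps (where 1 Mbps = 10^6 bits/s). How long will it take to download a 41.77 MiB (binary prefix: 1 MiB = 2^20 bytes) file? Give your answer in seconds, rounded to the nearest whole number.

41.77 MiB = 43,799,019.52 bytes = 350,392,156.16 bits
1 Mbps = 1,000,000 bits/s
time = 350,392,156.16 / 1,000,000 = 350 s

350 seconds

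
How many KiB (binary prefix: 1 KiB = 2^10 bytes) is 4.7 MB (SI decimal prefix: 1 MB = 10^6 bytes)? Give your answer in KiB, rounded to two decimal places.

4,589.84 KiB

4.7 MB = 4.7 × 10^6 bytes = 4,700,000 bytes
1 KiB = 2^10 bytes = 1,024 bytes
4,700,000 / 1,024 = 4,589.84 KiB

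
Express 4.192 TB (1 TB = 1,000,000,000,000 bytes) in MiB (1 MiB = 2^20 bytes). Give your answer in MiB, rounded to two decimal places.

3,997,802.73 MiB

4.192 TB = 4.192 × 10^12 bytes = 4,192,000,000,000 bytes
1 MiB = 1,048,576 bytes
4,192,000,000,000 / 1,048,576 = 3,997,802.73 MiB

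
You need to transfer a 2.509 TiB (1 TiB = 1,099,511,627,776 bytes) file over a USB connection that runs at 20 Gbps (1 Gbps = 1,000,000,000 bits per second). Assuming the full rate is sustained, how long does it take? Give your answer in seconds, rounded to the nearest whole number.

2.509 TiB = 2,758,674,674,089.984 bytes = 22,069,397,392,719.872 bits
20 Gbps = 20,000,000,000 bits/s
time = 22,069,397,392,719.872 / 20,000,000,000 = 1,103 s

1,103 seconds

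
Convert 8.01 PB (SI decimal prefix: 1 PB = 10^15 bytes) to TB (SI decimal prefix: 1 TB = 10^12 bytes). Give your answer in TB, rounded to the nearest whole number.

8,010 TB

8.01 PB × 1,000,000,000,000,000 bytes/PB = 8,010,000,000,000,000 bytes
1 TB = 1,000,000,000,000 bytes
8,010,000,000,000,000 / 1,000,000,000,000 = 8,010 TB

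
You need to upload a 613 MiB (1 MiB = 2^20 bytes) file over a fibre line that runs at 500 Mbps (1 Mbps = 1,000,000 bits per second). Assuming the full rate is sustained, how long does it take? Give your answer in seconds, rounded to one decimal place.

10.3 seconds

613 MiB = 642,777,088 bytes = 5,142,216,704 bits
500 Mbps = 500,000,000 bits/s
time = 5,142,216,704 / 500,000,000 = 10.3 s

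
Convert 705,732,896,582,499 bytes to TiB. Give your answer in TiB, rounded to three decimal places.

705,732,896,582,499 bytes given.
1 TiB = 2^40 bytes = 1,099,511,627,776 bytes
705,732,896,582,499 / 1,099,511,627,776 = 641.860 TiB

641.860 TiB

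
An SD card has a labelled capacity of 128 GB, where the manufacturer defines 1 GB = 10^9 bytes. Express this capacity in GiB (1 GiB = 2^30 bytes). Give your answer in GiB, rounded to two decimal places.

119.21 GiB

128 GB × 1,000,000,000 bytes/GB = 128,000,000,000 bytes
1 GiB = 2^30 bytes = 1,073,741,824 bytes
128,000,000,000 / 1,073,741,824 = 119.21 GiB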